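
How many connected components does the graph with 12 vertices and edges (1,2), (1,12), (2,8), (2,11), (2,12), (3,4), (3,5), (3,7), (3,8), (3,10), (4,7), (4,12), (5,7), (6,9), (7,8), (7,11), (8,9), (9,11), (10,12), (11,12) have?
1 (components: {1, 2, 3, 4, 5, 6, 7, 8, 9, 10, 11, 12})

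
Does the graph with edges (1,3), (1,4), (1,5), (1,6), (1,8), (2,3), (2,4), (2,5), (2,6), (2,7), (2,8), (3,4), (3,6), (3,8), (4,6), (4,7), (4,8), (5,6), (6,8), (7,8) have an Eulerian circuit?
No (4 vertices have odd degree: {1, 3, 5, 7}; Eulerian circuit requires 0)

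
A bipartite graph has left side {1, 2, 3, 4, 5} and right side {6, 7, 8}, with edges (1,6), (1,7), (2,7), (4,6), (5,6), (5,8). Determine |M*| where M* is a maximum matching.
3 (matching: (1,7), (4,6), (5,8); upper bound min(|L|,|R|) = min(5,3) = 3)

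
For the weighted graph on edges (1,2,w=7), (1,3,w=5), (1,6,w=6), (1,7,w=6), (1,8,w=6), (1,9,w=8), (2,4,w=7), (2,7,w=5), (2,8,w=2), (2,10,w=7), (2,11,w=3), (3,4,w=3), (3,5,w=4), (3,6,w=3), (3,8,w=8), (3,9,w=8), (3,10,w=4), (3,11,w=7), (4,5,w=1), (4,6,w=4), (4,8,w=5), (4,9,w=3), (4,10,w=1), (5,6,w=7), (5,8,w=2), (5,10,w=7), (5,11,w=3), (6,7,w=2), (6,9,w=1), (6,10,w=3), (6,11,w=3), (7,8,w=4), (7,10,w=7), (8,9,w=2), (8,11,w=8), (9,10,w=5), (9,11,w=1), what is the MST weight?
20 (MST edges: (1,3,w=5), (2,8,w=2), (3,4,w=3), (4,5,w=1), (4,10,w=1), (5,8,w=2), (6,7,w=2), (6,9,w=1), (8,9,w=2), (9,11,w=1); sum of weights 5 + 2 + 3 + 1 + 1 + 2 + 2 + 1 + 2 + 1 = 20)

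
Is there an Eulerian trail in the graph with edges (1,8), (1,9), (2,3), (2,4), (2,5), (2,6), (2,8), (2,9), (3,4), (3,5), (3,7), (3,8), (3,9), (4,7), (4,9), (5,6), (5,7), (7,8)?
Yes — and in fact it has an Eulerian circuit (the graph is connected and all 9 vertices have even degree)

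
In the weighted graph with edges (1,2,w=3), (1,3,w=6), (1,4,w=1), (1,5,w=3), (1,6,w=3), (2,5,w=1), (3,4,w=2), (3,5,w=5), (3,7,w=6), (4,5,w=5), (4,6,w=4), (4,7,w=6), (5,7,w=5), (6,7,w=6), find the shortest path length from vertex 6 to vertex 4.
4 (path: 6 -> 4; weights 4 = 4)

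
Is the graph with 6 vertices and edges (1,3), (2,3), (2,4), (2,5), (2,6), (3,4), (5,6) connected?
Yes (BFS from 1 visits [1, 3, 2, 4, 5, 6] — all 6 vertices reached)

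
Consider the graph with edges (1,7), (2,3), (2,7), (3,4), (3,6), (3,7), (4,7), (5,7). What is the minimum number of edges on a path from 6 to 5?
3 (path: 6 -> 3 -> 7 -> 5, 3 edges)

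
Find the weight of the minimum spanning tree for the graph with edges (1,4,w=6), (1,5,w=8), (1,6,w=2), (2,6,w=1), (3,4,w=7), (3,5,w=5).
21 (MST edges: (1,4,w=6), (1,6,w=2), (2,6,w=1), (3,4,w=7), (3,5,w=5); sum of weights 6 + 2 + 1 + 7 + 5 = 21)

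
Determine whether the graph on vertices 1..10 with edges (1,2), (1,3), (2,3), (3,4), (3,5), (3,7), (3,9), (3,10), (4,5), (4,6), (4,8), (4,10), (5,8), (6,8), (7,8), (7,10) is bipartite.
No (odd cycle of length 3: 3 -> 1 -> 2 -> 3)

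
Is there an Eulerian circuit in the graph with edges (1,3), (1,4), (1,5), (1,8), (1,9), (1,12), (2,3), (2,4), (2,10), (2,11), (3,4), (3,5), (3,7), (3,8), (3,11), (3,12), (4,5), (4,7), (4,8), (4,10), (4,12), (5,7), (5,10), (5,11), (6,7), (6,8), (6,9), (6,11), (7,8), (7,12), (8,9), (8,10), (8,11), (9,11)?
Yes (the graph is connected and all 12 vertices have even degree)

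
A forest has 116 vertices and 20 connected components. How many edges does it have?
96 (Each of the 20 component trees on V_i vertices has V_i - 1 edges; summing gives V - C = 116 - 20 = 96)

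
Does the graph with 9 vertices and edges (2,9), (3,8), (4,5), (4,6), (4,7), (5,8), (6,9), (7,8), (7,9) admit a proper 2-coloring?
Yes. Partition: {1, 2, 3, 5, 6, 7}, {4, 8, 9}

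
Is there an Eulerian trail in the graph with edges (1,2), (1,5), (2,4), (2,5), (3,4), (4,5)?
No (4 vertices have odd degree: {2, 3, 4, 5}; Eulerian path requires 0 or 2)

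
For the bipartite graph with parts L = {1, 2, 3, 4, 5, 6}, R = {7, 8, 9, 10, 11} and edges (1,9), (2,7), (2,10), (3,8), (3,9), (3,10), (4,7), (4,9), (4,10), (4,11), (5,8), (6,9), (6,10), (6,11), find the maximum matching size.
5 (matching: (1,9), (2,10), (3,8), (4,7), (6,11); upper bound min(|L|,|R|) = min(6,5) = 5)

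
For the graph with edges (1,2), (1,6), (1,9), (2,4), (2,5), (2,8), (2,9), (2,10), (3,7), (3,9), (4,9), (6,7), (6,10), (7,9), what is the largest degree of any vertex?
6 (attained at vertex 2)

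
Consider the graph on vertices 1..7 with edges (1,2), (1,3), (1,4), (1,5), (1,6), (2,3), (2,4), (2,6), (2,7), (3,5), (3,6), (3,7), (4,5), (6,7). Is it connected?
Yes (BFS from 1 visits [1, 2, 3, 4, 5, 6, 7] — all 7 vertices reached)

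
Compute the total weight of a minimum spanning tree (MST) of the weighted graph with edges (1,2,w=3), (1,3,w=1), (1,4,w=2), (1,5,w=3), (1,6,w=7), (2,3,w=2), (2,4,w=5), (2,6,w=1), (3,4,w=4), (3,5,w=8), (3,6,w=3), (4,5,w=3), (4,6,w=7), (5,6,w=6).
9 (MST edges: (1,3,w=1), (1,4,w=2), (1,5,w=3), (2,3,w=2), (2,6,w=1); sum of weights 1 + 2 + 3 + 2 + 1 = 9)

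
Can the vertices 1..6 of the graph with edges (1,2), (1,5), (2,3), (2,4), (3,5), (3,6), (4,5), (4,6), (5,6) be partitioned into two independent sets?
No (odd cycle of length 3: 3 -> 5 -> 6 -> 3)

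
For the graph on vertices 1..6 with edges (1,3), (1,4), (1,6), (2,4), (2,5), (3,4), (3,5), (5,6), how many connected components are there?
1 (components: {1, 2, 3, 4, 5, 6})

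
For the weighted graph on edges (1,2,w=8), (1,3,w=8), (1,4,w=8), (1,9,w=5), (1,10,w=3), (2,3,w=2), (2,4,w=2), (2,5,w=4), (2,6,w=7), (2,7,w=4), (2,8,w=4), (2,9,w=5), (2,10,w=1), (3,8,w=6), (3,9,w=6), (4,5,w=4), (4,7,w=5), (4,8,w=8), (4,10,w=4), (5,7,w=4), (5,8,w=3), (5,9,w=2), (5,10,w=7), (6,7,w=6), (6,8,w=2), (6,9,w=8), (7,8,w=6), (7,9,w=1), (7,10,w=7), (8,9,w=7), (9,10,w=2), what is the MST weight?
18 (MST edges: (1,10,w=3), (2,3,w=2), (2,4,w=2), (2,10,w=1), (5,8,w=3), (5,9,w=2), (6,8,w=2), (7,9,w=1), (9,10,w=2); sum of weights 3 + 2 + 2 + 1 + 3 + 2 + 2 + 1 + 2 = 18)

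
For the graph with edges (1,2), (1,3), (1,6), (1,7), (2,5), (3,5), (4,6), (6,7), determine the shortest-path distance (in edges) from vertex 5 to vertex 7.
3 (path: 5 -> 2 -> 1 -> 7, 3 edges)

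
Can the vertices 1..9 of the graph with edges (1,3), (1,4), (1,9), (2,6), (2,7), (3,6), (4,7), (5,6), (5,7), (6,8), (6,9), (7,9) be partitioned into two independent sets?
Yes. Partition: {1, 6, 7}, {2, 3, 4, 5, 8, 9}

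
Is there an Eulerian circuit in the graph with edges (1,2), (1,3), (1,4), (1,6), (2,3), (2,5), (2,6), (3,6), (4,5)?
No (2 vertices have odd degree: {3, 6}; Eulerian circuit requires 0)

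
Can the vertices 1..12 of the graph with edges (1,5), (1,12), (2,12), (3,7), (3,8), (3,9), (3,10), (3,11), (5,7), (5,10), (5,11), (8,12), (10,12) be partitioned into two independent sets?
Yes. Partition: {1, 2, 4, 6, 7, 8, 9, 10, 11}, {3, 5, 12}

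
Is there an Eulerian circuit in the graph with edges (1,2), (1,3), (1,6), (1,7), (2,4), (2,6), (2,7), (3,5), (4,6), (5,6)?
Yes (the graph is connected and all 7 vertices have even degree)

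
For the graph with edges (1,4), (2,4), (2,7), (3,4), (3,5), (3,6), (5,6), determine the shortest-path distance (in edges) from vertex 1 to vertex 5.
3 (path: 1 -> 4 -> 3 -> 5, 3 edges)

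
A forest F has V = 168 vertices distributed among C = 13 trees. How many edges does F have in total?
155 (Each of the 13 component trees on V_i vertices has V_i - 1 edges; summing gives V - C = 168 - 13 = 155)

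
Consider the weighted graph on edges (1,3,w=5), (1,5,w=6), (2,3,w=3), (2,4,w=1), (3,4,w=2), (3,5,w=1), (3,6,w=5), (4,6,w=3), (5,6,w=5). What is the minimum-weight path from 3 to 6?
5 (path: 3 -> 6; weights 5 = 5)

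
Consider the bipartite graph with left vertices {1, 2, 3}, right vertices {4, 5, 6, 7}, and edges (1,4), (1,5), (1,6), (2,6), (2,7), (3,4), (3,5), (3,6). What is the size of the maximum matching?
3 (matching: (1,6), (2,7), (3,5); upper bound min(|L|,|R|) = min(3,4) = 3)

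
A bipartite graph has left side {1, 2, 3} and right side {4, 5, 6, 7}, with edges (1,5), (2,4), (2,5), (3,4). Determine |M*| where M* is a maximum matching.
2 (matching: (1,5), (2,4); upper bound min(|L|,|R|) = min(3,4) = 3)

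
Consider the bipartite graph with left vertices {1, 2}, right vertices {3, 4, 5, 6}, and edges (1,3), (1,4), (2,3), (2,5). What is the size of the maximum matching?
2 (matching: (1,4), (2,5); upper bound min(|L|,|R|) = min(2,4) = 2)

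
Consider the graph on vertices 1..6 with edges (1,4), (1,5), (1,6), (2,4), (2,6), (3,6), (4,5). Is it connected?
Yes (BFS from 1 visits [1, 4, 5, 6, 2, 3] — all 6 vertices reached)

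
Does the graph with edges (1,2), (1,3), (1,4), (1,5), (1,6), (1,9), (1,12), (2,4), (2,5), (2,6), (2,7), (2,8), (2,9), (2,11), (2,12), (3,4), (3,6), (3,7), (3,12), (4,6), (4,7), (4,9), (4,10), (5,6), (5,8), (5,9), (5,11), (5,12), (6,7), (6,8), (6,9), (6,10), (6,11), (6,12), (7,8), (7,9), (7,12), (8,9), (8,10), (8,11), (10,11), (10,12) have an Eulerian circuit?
No (12 vertices have odd degree: {1, 2, 3, 4, 5, 6, 7, 8, 9, 10, 11, 12}; Eulerian circuit requires 0)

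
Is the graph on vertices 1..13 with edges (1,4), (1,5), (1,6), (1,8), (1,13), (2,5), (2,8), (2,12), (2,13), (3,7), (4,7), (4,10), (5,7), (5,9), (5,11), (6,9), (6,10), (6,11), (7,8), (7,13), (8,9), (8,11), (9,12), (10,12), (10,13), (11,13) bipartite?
Yes. Partition: {1, 2, 7, 9, 10, 11}, {3, 4, 5, 6, 8, 12, 13}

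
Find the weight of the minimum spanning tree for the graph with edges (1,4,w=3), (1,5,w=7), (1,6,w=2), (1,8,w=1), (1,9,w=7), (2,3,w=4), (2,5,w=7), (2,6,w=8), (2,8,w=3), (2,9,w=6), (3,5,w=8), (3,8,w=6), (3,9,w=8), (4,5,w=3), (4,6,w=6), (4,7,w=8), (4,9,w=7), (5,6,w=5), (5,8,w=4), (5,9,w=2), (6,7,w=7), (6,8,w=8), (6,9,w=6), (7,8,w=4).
22 (MST edges: (1,4,w=3), (1,6,w=2), (1,8,w=1), (2,3,w=4), (2,8,w=3), (4,5,w=3), (5,9,w=2), (7,8,w=4); sum of weights 3 + 2 + 1 + 4 + 3 + 3 + 2 + 4 = 22)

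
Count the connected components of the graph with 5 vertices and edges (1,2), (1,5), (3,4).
2 (components: {1, 2, 5}, {3, 4})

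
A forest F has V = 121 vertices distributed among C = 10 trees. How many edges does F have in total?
111 (Each of the 10 component trees on V_i vertices has V_i - 1 edges; summing gives V - C = 121 - 10 = 111)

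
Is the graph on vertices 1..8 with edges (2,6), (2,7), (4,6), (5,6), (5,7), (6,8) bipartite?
Yes. Partition: {1, 2, 3, 4, 5, 8}, {6, 7}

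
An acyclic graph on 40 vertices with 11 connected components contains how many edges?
29 (Each of the 11 component trees on V_i vertices has V_i - 1 edges; summing gives V - C = 40 - 11 = 29)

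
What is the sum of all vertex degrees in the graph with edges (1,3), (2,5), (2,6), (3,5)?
8 (handshake: sum of degrees = 2|E| = 2 x 4 = 8)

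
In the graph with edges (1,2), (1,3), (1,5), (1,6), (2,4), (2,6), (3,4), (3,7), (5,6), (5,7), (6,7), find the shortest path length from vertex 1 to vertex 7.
2 (path: 1 -> 6 -> 7, 2 edges)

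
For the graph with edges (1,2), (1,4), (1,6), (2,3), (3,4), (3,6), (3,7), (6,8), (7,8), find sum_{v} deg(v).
18 (handshake: sum of degrees = 2|E| = 2 x 9 = 18)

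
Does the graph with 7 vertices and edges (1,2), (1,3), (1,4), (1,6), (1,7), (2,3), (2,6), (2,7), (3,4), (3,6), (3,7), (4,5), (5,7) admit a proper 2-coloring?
No (odd cycle of length 3: 3 -> 1 -> 2 -> 3)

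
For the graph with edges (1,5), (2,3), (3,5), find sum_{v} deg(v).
6 (handshake: sum of degrees = 2|E| = 2 x 3 = 6)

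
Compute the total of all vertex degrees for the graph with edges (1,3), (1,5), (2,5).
6 (handshake: sum of degrees = 2|E| = 2 x 3 = 6)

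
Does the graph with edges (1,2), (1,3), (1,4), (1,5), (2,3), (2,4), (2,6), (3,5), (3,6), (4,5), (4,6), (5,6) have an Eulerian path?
Yes — and in fact it has an Eulerian circuit (the graph is connected and all 6 vertices have even degree)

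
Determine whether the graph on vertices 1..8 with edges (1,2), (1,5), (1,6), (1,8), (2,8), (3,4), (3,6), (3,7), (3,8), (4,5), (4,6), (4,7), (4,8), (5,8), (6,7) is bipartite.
No (odd cycle of length 3: 8 -> 1 -> 2 -> 8)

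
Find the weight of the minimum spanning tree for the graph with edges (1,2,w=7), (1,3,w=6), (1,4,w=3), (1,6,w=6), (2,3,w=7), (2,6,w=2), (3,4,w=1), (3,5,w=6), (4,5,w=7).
18 (MST edges: (1,4,w=3), (1,6,w=6), (2,6,w=2), (3,4,w=1), (3,5,w=6); sum of weights 3 + 6 + 2 + 1 + 6 = 18)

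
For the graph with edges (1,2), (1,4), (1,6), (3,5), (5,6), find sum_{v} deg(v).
10 (handshake: sum of degrees = 2|E| = 2 x 5 = 10)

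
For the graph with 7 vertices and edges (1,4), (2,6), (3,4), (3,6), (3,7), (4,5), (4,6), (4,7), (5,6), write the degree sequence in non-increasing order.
[5, 4, 3, 2, 2, 1, 1] (degrees: deg(1)=1, deg(2)=1, deg(3)=3, deg(4)=5, deg(5)=2, deg(6)=4, deg(7)=2)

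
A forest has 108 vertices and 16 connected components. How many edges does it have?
92 (Each of the 16 component trees on V_i vertices has V_i - 1 edges; summing gives V - C = 108 - 16 = 92)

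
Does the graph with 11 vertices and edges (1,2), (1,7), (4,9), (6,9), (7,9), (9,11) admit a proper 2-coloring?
Yes. Partition: {1, 3, 5, 8, 9, 10}, {2, 4, 6, 7, 11}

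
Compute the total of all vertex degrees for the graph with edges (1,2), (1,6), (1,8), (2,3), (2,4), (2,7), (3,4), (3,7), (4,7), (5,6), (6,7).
22 (handshake: sum of degrees = 2|E| = 2 x 11 = 22)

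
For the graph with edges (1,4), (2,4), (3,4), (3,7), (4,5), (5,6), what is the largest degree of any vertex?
4 (attained at vertex 4)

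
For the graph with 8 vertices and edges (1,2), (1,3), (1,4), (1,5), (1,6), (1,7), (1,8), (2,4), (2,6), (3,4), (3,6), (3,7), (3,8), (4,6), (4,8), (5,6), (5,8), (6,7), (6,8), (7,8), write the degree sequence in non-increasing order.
[7, 7, 6, 5, 5, 4, 3, 3] (degrees: deg(1)=7, deg(2)=3, deg(3)=5, deg(4)=5, deg(5)=3, deg(6)=7, deg(7)=4, deg(8)=6)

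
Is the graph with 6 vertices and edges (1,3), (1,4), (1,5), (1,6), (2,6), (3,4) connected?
Yes (BFS from 1 visits [1, 3, 4, 5, 6, 2] — all 6 vertices reached)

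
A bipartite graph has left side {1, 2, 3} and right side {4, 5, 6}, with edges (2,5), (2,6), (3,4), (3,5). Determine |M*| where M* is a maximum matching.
2 (matching: (2,6), (3,5); upper bound min(|L|,|R|) = min(3,3) = 3)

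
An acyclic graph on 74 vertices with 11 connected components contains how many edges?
63 (Each of the 11 component trees on V_i vertices has V_i - 1 edges; summing gives V - C = 74 - 11 = 63)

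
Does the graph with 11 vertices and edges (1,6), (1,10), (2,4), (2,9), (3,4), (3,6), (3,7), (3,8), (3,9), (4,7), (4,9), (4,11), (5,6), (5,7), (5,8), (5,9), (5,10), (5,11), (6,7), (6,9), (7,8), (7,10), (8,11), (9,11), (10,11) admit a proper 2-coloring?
No (odd cycle of length 3: 9 -> 6 -> 3 -> 9)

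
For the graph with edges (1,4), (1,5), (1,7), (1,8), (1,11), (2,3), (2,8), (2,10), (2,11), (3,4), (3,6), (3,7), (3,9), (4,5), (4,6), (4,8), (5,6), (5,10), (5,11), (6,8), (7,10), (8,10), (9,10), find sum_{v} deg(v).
46 (handshake: sum of degrees = 2|E| = 2 x 23 = 46)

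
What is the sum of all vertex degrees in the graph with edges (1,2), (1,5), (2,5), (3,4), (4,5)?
10 (handshake: sum of degrees = 2|E| = 2 x 5 = 10)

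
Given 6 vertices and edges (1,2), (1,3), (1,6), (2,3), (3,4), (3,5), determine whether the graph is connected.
Yes (BFS from 1 visits [1, 2, 3, 6, 4, 5] — all 6 vertices reached)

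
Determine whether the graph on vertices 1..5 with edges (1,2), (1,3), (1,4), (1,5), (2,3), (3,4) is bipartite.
No (odd cycle of length 3: 3 -> 1 -> 4 -> 3)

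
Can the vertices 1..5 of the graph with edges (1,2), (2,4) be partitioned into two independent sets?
Yes. Partition: {1, 3, 4, 5}, {2}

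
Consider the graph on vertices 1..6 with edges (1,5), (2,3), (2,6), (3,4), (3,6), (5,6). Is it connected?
Yes (BFS from 1 visits [1, 5, 6, 2, 3, 4] — all 6 vertices reached)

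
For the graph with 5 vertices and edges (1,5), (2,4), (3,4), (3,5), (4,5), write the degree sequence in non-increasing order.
[3, 3, 2, 1, 1] (degrees: deg(1)=1, deg(2)=1, deg(3)=2, deg(4)=3, deg(5)=3)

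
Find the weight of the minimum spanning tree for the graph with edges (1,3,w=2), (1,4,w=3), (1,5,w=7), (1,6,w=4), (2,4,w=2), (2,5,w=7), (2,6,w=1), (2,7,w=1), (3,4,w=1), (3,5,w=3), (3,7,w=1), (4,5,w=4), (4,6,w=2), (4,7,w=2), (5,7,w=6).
9 (MST edges: (1,3,w=2), (2,6,w=1), (2,7,w=1), (3,4,w=1), (3,5,w=3), (3,7,w=1); sum of weights 2 + 1 + 1 + 1 + 3 + 1 = 9)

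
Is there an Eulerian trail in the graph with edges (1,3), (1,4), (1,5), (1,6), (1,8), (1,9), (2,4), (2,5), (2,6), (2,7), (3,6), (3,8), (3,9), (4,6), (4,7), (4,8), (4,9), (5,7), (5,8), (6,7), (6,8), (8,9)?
Yes — and in fact it has an Eulerian circuit (the graph is connected and all 9 vertices have even degree)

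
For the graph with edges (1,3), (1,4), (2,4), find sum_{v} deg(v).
6 (handshake: sum of degrees = 2|E| = 2 x 3 = 6)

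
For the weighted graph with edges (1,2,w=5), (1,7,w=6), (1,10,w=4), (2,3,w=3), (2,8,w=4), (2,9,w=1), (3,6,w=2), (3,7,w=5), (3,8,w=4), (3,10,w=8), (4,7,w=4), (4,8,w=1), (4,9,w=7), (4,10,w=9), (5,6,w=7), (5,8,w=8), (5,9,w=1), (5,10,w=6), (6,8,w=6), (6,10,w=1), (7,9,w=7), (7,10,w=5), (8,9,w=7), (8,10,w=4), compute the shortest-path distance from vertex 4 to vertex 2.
5 (path: 4 -> 8 -> 2; weights 1 + 4 = 5)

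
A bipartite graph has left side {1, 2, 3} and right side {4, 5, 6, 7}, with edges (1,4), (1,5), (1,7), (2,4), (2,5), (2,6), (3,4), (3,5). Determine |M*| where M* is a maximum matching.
3 (matching: (1,7), (2,6), (3,5); upper bound min(|L|,|R|) = min(3,4) = 3)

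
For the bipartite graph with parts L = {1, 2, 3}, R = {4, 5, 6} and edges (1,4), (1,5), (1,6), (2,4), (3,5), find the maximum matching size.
3 (matching: (1,6), (2,4), (3,5); upper bound min(|L|,|R|) = min(3,3) = 3)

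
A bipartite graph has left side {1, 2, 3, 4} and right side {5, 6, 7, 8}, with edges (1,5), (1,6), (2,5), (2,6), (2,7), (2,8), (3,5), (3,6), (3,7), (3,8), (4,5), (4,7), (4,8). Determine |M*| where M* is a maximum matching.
4 (matching: (1,6), (2,8), (3,7), (4,5); upper bound min(|L|,|R|) = min(4,4) = 4)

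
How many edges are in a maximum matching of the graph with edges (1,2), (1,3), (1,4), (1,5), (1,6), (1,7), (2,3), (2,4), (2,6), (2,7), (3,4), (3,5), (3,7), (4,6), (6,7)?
3 (matching: (1,5), (3,7), (4,6); upper bound floor(n/2) = floor(7/2) = 3)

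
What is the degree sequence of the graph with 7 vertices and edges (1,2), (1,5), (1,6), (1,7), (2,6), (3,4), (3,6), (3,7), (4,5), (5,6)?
[4, 4, 3, 3, 2, 2, 2] (degrees: deg(1)=4, deg(2)=2, deg(3)=3, deg(4)=2, deg(5)=3, deg(6)=4, deg(7)=2)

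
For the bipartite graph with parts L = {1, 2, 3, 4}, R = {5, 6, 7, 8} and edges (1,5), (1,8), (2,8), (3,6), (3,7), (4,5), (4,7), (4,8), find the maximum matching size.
4 (matching: (1,5), (2,8), (3,6), (4,7); upper bound min(|L|,|R|) = min(4,4) = 4)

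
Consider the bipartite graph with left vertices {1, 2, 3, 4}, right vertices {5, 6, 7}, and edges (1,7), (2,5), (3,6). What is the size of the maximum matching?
3 (matching: (1,7), (2,5), (3,6); upper bound min(|L|,|R|) = min(4,3) = 3)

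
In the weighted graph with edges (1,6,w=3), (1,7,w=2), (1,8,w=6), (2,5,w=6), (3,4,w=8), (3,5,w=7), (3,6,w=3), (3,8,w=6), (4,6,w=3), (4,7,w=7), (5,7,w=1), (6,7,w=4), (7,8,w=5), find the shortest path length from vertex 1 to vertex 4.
6 (path: 1 -> 6 -> 4; weights 3 + 3 = 6)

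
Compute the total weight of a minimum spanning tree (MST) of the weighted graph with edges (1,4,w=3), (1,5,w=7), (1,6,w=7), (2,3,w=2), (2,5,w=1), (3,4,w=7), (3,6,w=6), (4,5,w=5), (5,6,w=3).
14 (MST edges: (1,4,w=3), (2,3,w=2), (2,5,w=1), (4,5,w=5), (5,6,w=3); sum of weights 3 + 2 + 1 + 5 + 3 = 14)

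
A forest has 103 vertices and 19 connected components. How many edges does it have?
84 (Each of the 19 component trees on V_i vertices has V_i - 1 edges; summing gives V - C = 103 - 19 = 84)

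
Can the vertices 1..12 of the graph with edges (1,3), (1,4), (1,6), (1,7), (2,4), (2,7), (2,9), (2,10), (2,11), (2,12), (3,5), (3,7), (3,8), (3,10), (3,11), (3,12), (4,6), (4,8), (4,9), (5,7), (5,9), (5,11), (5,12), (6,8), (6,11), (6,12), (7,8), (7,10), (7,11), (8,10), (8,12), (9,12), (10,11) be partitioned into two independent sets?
No (odd cycle of length 3: 6 -> 1 -> 4 -> 6)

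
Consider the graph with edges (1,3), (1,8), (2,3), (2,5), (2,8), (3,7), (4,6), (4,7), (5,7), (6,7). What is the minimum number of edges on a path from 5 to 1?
3 (path: 5 -> 2 -> 3 -> 1, 3 edges)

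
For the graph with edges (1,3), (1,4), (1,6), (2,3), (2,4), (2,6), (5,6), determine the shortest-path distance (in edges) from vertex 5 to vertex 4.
3 (path: 5 -> 6 -> 1 -> 4, 3 edges)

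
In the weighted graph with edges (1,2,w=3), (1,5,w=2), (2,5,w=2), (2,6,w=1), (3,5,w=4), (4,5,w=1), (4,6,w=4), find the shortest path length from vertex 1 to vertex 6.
4 (path: 1 -> 2 -> 6; weights 3 + 1 = 4)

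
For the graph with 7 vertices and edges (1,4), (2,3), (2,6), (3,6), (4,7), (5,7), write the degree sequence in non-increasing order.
[2, 2, 2, 2, 2, 1, 1] (degrees: deg(1)=1, deg(2)=2, deg(3)=2, deg(4)=2, deg(5)=1, deg(6)=2, deg(7)=2)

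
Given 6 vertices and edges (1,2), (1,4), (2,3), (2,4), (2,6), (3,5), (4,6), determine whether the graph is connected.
Yes (BFS from 1 visits [1, 2, 4, 3, 6, 5] — all 6 vertices reached)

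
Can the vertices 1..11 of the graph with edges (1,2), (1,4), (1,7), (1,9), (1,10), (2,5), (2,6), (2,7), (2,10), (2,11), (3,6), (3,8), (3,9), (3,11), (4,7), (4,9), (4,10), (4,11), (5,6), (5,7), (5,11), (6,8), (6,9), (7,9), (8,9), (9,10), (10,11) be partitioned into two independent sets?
No (odd cycle of length 3: 4 -> 1 -> 9 -> 4)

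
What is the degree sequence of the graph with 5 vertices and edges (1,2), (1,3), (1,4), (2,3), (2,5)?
[3, 3, 2, 1, 1] (degrees: deg(1)=3, deg(2)=3, deg(3)=2, deg(4)=1, deg(5)=1)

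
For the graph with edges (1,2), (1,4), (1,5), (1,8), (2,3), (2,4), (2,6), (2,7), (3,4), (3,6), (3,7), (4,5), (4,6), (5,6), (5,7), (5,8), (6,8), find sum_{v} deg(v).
34 (handshake: sum of degrees = 2|E| = 2 x 17 = 34)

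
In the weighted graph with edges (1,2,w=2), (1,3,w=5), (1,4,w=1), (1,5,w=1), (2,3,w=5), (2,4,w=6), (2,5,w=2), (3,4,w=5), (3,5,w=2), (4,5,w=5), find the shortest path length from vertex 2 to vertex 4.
3 (path: 2 -> 1 -> 4; weights 2 + 1 = 3)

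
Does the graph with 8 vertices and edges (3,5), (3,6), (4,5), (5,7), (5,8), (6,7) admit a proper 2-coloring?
Yes. Partition: {1, 2, 3, 4, 7, 8}, {5, 6}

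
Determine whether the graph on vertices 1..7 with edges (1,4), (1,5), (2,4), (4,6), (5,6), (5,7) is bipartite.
Yes. Partition: {1, 2, 3, 6, 7}, {4, 5}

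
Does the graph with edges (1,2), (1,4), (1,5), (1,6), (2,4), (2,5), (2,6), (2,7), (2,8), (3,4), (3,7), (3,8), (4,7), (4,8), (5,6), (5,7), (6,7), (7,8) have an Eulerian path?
Yes (the graph is connected and exactly 2 vertices have odd degree: {3, 4}; any Eulerian path must start and end at those)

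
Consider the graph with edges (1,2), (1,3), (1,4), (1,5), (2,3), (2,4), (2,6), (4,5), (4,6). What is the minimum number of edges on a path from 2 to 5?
2 (path: 2 -> 4 -> 5, 2 edges)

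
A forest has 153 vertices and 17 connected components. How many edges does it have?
136 (Each of the 17 component trees on V_i vertices has V_i - 1 edges; summing gives V - C = 153 - 17 = 136)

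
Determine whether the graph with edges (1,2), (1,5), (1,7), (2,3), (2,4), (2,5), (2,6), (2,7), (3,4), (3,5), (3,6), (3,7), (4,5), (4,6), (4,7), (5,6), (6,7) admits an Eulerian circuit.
No (6 vertices have odd degree: {1, 3, 4, 5, 6, 7}; Eulerian circuit requires 0)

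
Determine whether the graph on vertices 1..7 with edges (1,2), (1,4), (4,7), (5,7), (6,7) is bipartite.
Yes. Partition: {1, 3, 7}, {2, 4, 5, 6}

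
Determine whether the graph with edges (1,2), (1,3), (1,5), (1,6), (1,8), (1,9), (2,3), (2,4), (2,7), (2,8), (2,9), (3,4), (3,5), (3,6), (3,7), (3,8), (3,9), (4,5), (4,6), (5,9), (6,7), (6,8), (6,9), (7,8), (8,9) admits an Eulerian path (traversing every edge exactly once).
Yes — and in fact it has an Eulerian circuit (the graph is connected and all 9 vertices have even degree)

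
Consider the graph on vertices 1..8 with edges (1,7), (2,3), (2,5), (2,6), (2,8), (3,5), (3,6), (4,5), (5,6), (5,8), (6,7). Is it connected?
Yes (BFS from 1 visits [1, 7, 6, 2, 3, 5, 8, 4] — all 8 vertices reached)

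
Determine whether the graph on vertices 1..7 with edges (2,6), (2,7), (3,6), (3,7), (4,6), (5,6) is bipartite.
Yes. Partition: {1, 2, 3, 4, 5}, {6, 7}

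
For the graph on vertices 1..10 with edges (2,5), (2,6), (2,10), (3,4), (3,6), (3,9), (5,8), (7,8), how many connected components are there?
2 (components: {1}, {2, 3, 4, 5, 6, 7, 8, 9, 10})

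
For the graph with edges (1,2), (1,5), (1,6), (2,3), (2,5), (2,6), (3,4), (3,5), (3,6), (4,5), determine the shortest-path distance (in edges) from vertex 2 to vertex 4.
2 (path: 2 -> 3 -> 4, 2 edges)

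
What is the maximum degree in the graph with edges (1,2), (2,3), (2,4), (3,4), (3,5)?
3 (attained at vertices 2, 3)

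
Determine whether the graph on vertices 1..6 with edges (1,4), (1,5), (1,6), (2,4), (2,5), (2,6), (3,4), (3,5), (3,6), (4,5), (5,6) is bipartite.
No (odd cycle of length 3: 6 -> 1 -> 5 -> 6)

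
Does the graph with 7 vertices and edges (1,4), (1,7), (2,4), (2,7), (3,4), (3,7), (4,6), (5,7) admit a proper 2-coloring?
Yes. Partition: {1, 2, 3, 5, 6}, {4, 7}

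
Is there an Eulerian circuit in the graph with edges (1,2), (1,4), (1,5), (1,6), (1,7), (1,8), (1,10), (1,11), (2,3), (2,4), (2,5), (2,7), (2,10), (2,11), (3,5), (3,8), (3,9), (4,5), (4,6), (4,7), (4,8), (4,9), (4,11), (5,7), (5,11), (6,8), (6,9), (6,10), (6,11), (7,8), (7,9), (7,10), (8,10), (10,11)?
No (2 vertices have odd degree: {2, 7}; Eulerian circuit requires 0)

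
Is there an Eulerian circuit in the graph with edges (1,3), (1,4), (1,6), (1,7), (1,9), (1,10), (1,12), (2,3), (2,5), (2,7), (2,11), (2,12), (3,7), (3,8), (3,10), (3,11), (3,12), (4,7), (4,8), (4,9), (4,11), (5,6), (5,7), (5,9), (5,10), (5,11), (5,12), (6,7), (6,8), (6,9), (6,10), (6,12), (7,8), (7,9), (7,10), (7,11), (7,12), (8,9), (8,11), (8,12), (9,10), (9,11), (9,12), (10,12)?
No (12 vertices have odd degree: {1, 2, 3, 4, 5, 6, 7, 8, 9, 10, 11, 12}; Eulerian circuit requires 0)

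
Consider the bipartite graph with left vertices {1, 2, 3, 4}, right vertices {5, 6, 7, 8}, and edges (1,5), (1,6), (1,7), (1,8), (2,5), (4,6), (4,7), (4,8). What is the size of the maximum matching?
3 (matching: (1,8), (2,5), (4,7); upper bound min(|L|,|R|) = min(4,4) = 4)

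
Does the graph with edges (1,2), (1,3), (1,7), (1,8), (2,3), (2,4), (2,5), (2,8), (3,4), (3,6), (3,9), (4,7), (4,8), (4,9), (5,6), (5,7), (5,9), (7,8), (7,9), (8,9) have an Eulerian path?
No (6 vertices have odd degree: {2, 3, 4, 7, 8, 9}; Eulerian path requires 0 or 2)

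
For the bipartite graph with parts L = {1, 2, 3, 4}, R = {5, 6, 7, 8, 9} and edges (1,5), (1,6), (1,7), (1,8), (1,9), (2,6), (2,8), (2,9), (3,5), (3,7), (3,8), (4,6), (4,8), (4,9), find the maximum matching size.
4 (matching: (1,9), (2,8), (3,7), (4,6); upper bound min(|L|,|R|) = min(4,5) = 4)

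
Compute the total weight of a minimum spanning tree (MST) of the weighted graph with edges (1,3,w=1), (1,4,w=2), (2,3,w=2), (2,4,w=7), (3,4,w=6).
5 (MST edges: (1,3,w=1), (1,4,w=2), (2,3,w=2); sum of weights 1 + 2 + 2 = 5)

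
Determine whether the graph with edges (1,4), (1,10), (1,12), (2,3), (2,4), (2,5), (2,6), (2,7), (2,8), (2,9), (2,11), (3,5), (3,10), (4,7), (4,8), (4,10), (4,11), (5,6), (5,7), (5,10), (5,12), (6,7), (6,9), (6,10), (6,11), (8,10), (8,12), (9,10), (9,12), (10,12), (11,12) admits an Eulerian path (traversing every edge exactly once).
Yes (the graph is connected and exactly 2 vertices have odd degree: {1, 3}; any Eulerian path must start and end at those)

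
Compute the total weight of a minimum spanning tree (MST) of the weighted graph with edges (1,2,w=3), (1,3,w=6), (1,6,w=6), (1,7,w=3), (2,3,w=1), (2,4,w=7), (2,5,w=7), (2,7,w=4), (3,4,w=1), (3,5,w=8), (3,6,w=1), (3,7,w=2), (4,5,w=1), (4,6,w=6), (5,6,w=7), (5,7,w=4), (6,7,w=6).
9 (MST edges: (1,7,w=3), (2,3,w=1), (3,4,w=1), (3,6,w=1), (3,7,w=2), (4,5,w=1); sum of weights 3 + 1 + 1 + 1 + 2 + 1 = 9)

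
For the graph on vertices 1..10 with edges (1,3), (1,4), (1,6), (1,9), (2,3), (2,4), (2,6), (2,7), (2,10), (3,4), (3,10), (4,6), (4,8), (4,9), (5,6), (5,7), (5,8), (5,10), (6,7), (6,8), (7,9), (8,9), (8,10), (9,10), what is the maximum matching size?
5 (matching: (1,9), (2,7), (3,4), (5,10), (6,8); upper bound floor(n/2) = floor(10/2) = 5)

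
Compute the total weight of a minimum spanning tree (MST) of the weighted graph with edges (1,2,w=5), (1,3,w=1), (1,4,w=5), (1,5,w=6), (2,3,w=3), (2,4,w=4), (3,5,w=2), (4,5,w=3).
9 (MST edges: (1,3,w=1), (2,3,w=3), (3,5,w=2), (4,5,w=3); sum of weights 1 + 3 + 2 + 3 = 9)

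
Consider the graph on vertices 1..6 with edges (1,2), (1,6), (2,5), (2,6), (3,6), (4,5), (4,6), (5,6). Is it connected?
Yes (BFS from 1 visits [1, 2, 6, 5, 3, 4] — all 6 vertices reached)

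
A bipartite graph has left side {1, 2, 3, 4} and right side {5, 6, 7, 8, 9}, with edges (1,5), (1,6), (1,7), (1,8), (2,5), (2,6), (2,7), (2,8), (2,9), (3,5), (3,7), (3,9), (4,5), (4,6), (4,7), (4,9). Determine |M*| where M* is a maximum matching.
4 (matching: (1,8), (2,9), (3,7), (4,6); upper bound min(|L|,|R|) = min(4,5) = 4)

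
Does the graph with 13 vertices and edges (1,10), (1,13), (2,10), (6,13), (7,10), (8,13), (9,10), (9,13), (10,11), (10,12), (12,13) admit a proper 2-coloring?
Yes. Partition: {1, 2, 3, 4, 5, 6, 7, 8, 9, 11, 12}, {10, 13}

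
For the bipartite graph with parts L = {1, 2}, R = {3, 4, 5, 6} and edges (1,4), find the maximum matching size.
1 (matching: (1,4); upper bound min(|L|,|R|) = min(2,4) = 2)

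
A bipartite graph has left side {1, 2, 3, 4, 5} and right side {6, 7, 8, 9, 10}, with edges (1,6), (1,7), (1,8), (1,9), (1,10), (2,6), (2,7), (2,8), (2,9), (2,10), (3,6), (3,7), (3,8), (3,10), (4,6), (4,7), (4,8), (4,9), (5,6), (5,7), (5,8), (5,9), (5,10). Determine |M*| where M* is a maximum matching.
5 (matching: (1,10), (2,9), (3,8), (4,7), (5,6); upper bound min(|L|,|R|) = min(5,5) = 5)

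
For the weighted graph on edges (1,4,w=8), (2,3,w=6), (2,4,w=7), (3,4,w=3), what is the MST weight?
17 (MST edges: (1,4,w=8), (2,3,w=6), (3,4,w=3); sum of weights 8 + 6 + 3 = 17)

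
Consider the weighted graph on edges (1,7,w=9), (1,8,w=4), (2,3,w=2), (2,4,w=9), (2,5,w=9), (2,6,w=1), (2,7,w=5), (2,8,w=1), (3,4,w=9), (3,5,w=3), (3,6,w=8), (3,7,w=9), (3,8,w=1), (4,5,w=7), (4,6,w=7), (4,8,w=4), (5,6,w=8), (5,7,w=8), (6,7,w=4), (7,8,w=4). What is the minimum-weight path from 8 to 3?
1 (path: 8 -> 3; weights 1 = 1)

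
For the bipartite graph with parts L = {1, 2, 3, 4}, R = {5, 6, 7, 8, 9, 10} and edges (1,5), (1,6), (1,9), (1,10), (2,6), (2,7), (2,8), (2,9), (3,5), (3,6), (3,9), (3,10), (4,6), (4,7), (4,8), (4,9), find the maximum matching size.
4 (matching: (1,10), (2,7), (3,9), (4,8); upper bound min(|L|,|R|) = min(4,6) = 4)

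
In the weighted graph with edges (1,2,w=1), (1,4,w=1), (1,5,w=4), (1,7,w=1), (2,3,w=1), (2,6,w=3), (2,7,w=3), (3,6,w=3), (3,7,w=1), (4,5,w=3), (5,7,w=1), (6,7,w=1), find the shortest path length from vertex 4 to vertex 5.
3 (path: 4 -> 5; weights 3 = 3)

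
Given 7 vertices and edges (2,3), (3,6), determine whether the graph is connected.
No, it has 5 components: {1}, {2, 3, 6}, {4}, {5}, {7}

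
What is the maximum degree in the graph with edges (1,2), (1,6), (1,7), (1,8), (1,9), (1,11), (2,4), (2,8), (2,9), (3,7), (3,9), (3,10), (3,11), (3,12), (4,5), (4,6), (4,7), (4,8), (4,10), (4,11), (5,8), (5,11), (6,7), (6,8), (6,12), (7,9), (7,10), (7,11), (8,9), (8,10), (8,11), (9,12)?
8 (attained at vertex 8)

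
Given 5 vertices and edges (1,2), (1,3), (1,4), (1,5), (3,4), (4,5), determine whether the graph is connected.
Yes (BFS from 1 visits [1, 2, 3, 4, 5] — all 5 vertices reached)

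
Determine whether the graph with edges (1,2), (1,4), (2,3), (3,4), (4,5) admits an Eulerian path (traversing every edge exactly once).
Yes (the graph is connected and exactly 2 vertices have odd degree: {4, 5}; any Eulerian path must start and end at those)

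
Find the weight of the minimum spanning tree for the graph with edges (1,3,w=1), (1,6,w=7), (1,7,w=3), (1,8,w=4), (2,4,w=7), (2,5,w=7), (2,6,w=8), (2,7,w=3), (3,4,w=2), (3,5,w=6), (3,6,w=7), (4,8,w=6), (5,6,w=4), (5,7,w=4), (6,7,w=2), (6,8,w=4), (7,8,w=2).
17 (MST edges: (1,3,w=1), (1,7,w=3), (2,7,w=3), (3,4,w=2), (5,6,w=4), (6,7,w=2), (7,8,w=2); sum of weights 1 + 3 + 3 + 2 + 4 + 2 + 2 = 17)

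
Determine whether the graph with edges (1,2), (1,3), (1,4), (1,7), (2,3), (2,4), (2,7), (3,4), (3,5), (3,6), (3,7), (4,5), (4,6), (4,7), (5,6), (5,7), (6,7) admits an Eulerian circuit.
Yes (the graph is connected and all 7 vertices have even degree)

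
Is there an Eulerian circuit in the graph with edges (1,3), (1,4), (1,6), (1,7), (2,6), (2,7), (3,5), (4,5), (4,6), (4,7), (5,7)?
No (2 vertices have odd degree: {5, 6}; Eulerian circuit requires 0)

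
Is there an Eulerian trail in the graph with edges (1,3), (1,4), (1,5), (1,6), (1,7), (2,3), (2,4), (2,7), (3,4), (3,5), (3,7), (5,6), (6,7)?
No (6 vertices have odd degree: {1, 2, 3, 4, 5, 6}; Eulerian path requires 0 or 2)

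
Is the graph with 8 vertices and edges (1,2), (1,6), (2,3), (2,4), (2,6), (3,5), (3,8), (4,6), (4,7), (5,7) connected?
Yes (BFS from 1 visits [1, 2, 6, 3, 4, 5, 8, 7] — all 8 vertices reached)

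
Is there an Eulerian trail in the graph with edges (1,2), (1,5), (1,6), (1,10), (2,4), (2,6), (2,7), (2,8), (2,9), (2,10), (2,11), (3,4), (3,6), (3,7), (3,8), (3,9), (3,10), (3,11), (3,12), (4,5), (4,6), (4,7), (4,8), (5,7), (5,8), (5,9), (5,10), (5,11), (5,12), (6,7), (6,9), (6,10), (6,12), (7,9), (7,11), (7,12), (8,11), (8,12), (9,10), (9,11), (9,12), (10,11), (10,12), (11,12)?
Yes — and in fact it has an Eulerian circuit (the graph is connected and all 12 vertices have even degree)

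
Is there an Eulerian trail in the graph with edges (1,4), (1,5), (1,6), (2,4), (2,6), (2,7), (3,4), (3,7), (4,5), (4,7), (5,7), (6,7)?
No (6 vertices have odd degree: {1, 2, 4, 5, 6, 7}; Eulerian path requires 0 or 2)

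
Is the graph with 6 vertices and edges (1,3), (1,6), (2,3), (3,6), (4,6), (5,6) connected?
Yes (BFS from 1 visits [1, 3, 6, 2, 4, 5] — all 6 vertices reached)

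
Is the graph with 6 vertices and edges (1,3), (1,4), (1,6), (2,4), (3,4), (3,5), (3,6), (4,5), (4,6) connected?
Yes (BFS from 1 visits [1, 3, 4, 6, 5, 2] — all 6 vertices reached)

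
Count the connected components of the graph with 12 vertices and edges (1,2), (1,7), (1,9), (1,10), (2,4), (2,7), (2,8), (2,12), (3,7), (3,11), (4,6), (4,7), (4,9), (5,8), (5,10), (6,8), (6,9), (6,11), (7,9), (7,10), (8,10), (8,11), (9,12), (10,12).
1 (components: {1, 2, 3, 4, 5, 6, 7, 8, 9, 10, 11, 12})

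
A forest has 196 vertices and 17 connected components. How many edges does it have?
179 (Each of the 17 component trees on V_i vertices has V_i - 1 edges; summing gives V - C = 196 - 17 = 179)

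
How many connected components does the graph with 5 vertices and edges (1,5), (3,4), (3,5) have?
2 (components: {1, 3, 4, 5}, {2})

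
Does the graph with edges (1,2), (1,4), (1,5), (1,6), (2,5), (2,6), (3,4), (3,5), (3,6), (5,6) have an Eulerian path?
Yes (the graph is connected and exactly 2 vertices have odd degree: {2, 3}; any Eulerian path must start and end at those)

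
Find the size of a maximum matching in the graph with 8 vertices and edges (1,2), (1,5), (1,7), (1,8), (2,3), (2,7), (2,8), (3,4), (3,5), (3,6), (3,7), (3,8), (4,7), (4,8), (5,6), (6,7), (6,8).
4 (matching: (1,2), (3,5), (4,7), (6,8); upper bound floor(n/2) = floor(8/2) = 4)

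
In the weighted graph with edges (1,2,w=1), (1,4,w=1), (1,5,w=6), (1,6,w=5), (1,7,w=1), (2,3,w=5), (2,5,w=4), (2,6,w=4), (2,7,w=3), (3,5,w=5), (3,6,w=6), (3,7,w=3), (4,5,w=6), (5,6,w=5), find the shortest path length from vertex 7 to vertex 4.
2 (path: 7 -> 1 -> 4; weights 1 + 1 = 2)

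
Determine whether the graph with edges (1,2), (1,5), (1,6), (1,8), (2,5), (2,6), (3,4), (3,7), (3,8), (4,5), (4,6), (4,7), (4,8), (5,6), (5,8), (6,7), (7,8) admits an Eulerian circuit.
No (6 vertices have odd degree: {2, 3, 4, 5, 6, 8}; Eulerian circuit requires 0)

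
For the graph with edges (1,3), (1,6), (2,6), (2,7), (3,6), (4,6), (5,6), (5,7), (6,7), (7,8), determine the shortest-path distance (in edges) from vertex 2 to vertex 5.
2 (path: 2 -> 6 -> 5, 2 edges)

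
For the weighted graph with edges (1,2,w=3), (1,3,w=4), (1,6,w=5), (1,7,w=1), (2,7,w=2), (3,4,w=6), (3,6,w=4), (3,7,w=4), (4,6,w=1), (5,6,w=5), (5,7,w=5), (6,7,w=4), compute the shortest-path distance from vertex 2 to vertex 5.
7 (path: 2 -> 7 -> 5; weights 2 + 5 = 7)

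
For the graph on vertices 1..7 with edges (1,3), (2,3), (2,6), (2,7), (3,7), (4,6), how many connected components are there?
2 (components: {1, 2, 3, 4, 6, 7}, {5})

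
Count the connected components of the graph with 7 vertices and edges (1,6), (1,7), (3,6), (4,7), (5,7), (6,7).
2 (components: {1, 3, 4, 5, 6, 7}, {2})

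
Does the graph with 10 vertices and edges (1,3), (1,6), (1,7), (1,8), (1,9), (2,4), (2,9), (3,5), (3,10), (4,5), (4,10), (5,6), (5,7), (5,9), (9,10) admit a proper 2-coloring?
Yes. Partition: {1, 2, 5, 10}, {3, 4, 6, 7, 8, 9}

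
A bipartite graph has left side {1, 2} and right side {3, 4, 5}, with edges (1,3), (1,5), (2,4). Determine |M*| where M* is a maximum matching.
2 (matching: (1,5), (2,4); upper bound min(|L|,|R|) = min(2,3) = 2)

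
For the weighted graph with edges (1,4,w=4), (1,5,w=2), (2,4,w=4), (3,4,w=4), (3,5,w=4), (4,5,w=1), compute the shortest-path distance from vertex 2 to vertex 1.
7 (path: 2 -> 4 -> 5 -> 1; weights 4 + 1 + 2 = 7)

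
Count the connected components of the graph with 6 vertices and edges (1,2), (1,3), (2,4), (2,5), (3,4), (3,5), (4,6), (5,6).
1 (components: {1, 2, 3, 4, 5, 6})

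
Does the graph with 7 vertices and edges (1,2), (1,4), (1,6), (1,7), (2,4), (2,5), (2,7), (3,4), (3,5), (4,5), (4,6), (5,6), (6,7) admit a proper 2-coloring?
No (odd cycle of length 3: 4 -> 1 -> 2 -> 4)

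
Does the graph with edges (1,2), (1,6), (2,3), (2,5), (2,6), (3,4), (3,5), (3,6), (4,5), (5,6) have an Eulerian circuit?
Yes (the graph is connected and all 6 vertices have even degree)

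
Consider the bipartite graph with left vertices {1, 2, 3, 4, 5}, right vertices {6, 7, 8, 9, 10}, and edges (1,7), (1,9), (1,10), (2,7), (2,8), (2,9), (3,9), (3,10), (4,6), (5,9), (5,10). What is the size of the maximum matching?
5 (matching: (1,7), (2,8), (3,9), (4,6), (5,10); upper bound min(|L|,|R|) = min(5,5) = 5)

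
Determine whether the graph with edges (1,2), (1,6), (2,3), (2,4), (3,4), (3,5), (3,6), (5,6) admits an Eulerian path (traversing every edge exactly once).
Yes (the graph is connected and exactly 2 vertices have odd degree: {2, 6}; any Eulerian path must start and end at those)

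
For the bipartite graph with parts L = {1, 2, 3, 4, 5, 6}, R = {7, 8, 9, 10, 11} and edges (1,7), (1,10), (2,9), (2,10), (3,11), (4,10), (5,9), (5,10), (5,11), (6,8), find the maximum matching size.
5 (matching: (1,7), (2,9), (3,11), (4,10), (6,8); upper bound min(|L|,|R|) = min(6,5) = 5)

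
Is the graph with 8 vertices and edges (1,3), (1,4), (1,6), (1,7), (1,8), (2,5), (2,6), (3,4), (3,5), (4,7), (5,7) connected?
Yes (BFS from 1 visits [1, 3, 4, 6, 7, 8, 5, 2] — all 8 vertices reached)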